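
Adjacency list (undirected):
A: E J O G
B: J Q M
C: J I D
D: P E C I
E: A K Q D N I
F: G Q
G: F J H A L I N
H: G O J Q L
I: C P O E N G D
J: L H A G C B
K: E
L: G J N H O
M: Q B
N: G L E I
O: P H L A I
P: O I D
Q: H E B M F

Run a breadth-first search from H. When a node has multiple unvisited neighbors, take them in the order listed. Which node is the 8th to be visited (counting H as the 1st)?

A

Visit H; enqueue G, O, J, Q, L → queue [G, O, J, Q, L]
Visit G; enqueue F, A, I, N → queue [O, J, Q, L, F, A, I, N]
Visit O; enqueue P → queue [J, Q, L, F, A, I, N, P]
Visit J; enqueue C, B → queue [Q, L, F, A, I, N, P, C, B]
Visit Q; enqueue E, M → queue [L, F, A, I, N, P, C, B, E, M]
Visit L → queue [F, A, I, N, P, C, B, E, M]
Visit F → queue [A, I, N, P, C, B, E, M]
Visit A → queue [I, N, P, C, B, E, M]
Visit I; enqueue D → queue [N, P, C, B, E, M, D]
Visit N → queue [P, C, B, E, M, D]
Visit P → queue [C, B, E, M, D]
Visit C → queue [B, E, M, D]
Visit B → queue [E, M, D]
Visit E; enqueue K → queue [M, D, K]
Visit M → queue [D, K]
Visit D → queue [K]
Visit K → queue []

Visit order: H, G, O, J, Q, L, F, A, I, N, P, C, B, E, M, D, K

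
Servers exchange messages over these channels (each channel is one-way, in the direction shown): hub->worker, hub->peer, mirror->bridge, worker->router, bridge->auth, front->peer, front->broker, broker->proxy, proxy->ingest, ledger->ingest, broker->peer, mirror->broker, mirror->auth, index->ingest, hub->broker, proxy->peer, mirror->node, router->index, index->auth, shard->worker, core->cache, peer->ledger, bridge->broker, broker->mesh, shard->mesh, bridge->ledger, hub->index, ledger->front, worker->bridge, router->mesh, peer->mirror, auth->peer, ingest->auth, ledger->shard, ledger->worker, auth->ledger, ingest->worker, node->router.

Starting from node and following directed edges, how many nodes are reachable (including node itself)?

15

BFS from node visits: node, router, mesh, index, ingest, auth, worker, peer, ledger, bridge, mirror, shard, front, broker, proxy
Reachable nodes: 15 of 18 total.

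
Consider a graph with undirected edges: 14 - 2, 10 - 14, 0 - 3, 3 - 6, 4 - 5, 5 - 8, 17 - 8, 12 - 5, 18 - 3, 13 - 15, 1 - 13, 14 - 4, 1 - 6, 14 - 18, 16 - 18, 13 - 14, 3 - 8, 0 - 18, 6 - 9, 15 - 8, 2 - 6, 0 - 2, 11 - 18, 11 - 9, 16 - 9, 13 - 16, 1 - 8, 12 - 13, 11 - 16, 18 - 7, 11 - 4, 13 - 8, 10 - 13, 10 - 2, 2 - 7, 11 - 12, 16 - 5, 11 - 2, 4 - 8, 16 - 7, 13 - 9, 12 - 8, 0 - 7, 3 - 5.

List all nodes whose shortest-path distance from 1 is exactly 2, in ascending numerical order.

2, 3, 4, 5, 9, 10, 12, 14, 15, 16, 17

Level 0: 1
Level 1: 6, 8, 13
Level 2: 2, 3, 4, 5, 9, 10, 12, 14, 15, 16, 17
Level 3: 0, 7, 11, 18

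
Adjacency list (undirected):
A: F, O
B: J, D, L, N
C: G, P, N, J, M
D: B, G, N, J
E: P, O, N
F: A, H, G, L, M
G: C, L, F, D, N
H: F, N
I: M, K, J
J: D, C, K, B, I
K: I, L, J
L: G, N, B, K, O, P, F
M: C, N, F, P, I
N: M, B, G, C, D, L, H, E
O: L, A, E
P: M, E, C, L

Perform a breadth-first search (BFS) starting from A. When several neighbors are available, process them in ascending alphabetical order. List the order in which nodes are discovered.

Visit A; enqueue F, O → queue [F, O]
Visit F; enqueue G, H, L, M → queue [O, G, H, L, M]
Visit O; enqueue E → queue [G, H, L, M, E]
Visit G; enqueue C, D, N → queue [H, L, M, E, C, D, N]
Visit H → queue [L, M, E, C, D, N]
Visit L; enqueue B, K, P → queue [M, E, C, D, N, B, K, P]
Visit M; enqueue I → queue [E, C, D, N, B, K, P, I]
Visit E → queue [C, D, N, B, K, P, I]
Visit C; enqueue J → queue [D, N, B, K, P, I, J]
Visit D → queue [N, B, K, P, I, J]
Visit N → queue [B, K, P, I, J]
Visit B → queue [K, P, I, J]
Visit K → queue [P, I, J]
Visit P → queue [I, J]
Visit I → queue [J]
Visit J → queue []

A, F, O, G, H, L, M, E, C, D, N, B, K, P, I, J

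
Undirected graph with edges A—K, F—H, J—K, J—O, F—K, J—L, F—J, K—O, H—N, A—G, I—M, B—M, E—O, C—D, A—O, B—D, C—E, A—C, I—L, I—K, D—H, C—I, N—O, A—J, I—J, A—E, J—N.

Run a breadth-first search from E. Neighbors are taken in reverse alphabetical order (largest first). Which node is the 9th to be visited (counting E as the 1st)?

Visit E; enqueue O, C, A → queue [O, C, A]
Visit O; enqueue N, K, J → queue [C, A, N, K, J]
Visit C; enqueue I, D → queue [A, N, K, J, I, D]
Visit A; enqueue G → queue [N, K, J, I, D, G]
Visit N; enqueue H → queue [K, J, I, D, G, H]
Visit K; enqueue F → queue [J, I, D, G, H, F]
Visit J; enqueue L → queue [I, D, G, H, F, L]
Visit I; enqueue M → queue [D, G, H, F, L, M]
Visit D; enqueue B → queue [G, H, F, L, M, B]
Visit G → queue [H, F, L, M, B]
Visit H → queue [F, L, M, B]
Visit F → queue [L, M, B]
Visit L → queue [M, B]
Visit M → queue [B]
Visit B → queue []

Visit order: E, O, C, A, N, K, J, I, D, G, H, F, L, M, B

D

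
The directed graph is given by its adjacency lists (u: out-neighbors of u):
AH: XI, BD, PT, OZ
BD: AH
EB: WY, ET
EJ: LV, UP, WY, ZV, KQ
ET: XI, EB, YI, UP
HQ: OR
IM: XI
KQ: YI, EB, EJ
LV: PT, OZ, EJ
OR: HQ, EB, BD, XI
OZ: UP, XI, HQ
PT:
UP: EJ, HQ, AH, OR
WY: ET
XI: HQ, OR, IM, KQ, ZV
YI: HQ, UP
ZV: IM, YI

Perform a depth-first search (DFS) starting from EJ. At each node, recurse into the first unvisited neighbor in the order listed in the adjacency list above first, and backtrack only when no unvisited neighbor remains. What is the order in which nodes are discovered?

Visit EJ
EJ → LV
LV → PT
LV → OZ
OZ → UP
UP → HQ
HQ → OR
OR → EB
EB → WY
WY → ET
ET → XI
XI → IM
XI → KQ
KQ → YI
XI → ZV
OR → BD
BD → AH

EJ, LV, PT, OZ, UP, HQ, OR, EB, WY, ET, XI, IM, KQ, YI, ZV, BD, AH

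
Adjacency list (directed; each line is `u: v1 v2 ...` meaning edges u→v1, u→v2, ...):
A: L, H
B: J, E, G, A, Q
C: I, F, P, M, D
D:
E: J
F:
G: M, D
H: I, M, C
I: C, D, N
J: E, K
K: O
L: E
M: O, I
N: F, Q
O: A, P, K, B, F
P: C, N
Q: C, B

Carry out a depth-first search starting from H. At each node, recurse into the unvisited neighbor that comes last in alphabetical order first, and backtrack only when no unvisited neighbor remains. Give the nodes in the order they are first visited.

H, M, O, P, N, Q, C, I, D, F, B, J, K, E, G, A, L

Visit H
H → M
M → O
O → P
P → N
N → Q
Q → C
C → I
I → D
C → F
Q → B
B → J
J → K
J → E
B → G
B → A
A → L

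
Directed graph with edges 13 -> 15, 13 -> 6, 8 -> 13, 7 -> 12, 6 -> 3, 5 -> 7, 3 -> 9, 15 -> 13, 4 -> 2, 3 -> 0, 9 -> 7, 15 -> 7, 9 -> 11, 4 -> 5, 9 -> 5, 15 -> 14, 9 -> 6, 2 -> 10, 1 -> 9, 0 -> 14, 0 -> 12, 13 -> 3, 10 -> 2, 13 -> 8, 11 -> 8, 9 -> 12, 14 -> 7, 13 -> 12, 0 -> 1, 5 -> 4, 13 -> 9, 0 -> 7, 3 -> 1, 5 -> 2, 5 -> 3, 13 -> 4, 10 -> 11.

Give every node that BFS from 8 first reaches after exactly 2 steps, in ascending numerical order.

Level 0: 8
Level 1: 13
Level 2: 3, 4, 6, 9, 12, 15
Level 3: 0, 1, 2, 5, 7, 11, 14
Level 4: 10

3, 4, 6, 9, 12, 15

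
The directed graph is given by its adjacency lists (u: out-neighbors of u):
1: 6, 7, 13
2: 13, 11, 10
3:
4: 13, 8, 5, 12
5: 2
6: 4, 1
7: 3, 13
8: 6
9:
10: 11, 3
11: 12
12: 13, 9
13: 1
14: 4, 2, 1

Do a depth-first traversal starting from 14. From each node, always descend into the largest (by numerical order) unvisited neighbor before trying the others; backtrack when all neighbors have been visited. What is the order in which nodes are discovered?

14 -> 4 -> 13 -> 1 -> 7 -> 3 -> 6 -> 12 -> 9 -> 8 -> 5 -> 2 -> 11 -> 10

Visit 14
14 → 4
4 → 13
13 → 1
1 → 7
7 → 3
1 → 6
4 → 12
12 → 9
4 → 8
4 → 5
5 → 2
2 → 11
2 → 10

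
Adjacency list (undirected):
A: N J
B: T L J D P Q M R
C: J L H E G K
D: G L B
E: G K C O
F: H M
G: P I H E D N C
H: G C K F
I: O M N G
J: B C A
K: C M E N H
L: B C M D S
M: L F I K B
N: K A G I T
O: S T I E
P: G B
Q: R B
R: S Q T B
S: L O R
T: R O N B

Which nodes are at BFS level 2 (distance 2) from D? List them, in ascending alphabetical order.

Level 0: D
Level 1: B, G, L
Level 2: C, E, H, I, J, M, N, P, Q, R, S, T
Level 3: A, F, K, O

C, E, H, I, J, M, N, P, Q, R, S, T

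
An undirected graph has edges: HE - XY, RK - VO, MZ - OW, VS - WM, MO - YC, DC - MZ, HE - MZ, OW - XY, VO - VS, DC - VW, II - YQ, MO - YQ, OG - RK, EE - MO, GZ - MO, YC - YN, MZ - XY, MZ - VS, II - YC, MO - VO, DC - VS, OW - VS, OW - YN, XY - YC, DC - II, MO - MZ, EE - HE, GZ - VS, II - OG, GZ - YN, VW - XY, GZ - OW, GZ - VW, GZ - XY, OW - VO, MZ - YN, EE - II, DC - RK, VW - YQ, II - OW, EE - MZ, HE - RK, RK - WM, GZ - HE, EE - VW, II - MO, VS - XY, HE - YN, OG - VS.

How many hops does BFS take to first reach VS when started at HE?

Level 0: HE
Level 1: EE, GZ, MZ, RK, XY, YN
Level 2: DC, II, MO, OG, OW, VO, VS, VW, WM, YC
Level 3: YQ
VS first appears at level 2.

2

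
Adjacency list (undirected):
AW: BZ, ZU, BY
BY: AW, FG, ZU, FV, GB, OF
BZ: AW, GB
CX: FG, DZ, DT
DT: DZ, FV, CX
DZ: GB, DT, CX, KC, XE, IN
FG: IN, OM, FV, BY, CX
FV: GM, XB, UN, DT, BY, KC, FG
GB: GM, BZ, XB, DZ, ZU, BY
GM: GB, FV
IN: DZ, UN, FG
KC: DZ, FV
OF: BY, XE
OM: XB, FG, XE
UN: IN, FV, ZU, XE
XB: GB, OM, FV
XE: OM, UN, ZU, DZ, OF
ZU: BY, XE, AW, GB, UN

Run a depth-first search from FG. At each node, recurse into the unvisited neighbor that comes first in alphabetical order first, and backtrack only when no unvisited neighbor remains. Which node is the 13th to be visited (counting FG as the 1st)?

Visit FG
FG → BY
BY → AW
AW → BZ
BZ → GB
GB → DZ
DZ → CX
CX → DT
DT → FV
FV → GM
FV → KC
FV → UN
UN → IN
UN → XE
XE → OF
XE → OM
OM → XB
XE → ZU

Visit order: FG, BY, AW, BZ, GB, DZ, CX, DT, FV, GM, KC, UN, IN, XE, OF, OM, XB, ZU

IN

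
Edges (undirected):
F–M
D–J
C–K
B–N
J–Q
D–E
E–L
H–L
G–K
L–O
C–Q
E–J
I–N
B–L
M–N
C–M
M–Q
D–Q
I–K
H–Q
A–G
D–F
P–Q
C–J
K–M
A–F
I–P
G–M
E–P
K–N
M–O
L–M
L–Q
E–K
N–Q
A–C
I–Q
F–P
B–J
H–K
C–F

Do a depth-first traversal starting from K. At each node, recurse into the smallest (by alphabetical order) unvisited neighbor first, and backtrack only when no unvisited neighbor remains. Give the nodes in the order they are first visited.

K -> C -> A -> F -> D -> E -> J -> B -> L -> H -> Q -> I -> N -> M -> G -> O -> P

Visit K
K → C
C → A
A → F
F → D
D → E
E → J
J → B
B → L
L → H
H → Q
Q → I
I → N
N → M
M → G
M → O
I → P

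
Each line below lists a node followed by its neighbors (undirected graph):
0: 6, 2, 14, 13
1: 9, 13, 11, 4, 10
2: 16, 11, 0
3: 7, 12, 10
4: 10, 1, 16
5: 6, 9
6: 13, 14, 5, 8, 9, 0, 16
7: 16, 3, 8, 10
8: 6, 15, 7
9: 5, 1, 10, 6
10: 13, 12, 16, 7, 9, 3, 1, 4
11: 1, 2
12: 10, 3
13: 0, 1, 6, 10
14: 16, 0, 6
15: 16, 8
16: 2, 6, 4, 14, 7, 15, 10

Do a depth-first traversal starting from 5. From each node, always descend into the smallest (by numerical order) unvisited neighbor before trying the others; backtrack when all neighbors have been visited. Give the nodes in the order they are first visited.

Visit 5
5 → 6
6 → 0
0 → 2
2 → 11
11 → 1
1 → 4
4 → 10
10 → 3
3 → 7
7 → 8
8 → 15
15 → 16
16 → 14
3 → 12
10 → 9
10 → 13

5 → 6 → 0 → 2 → 11 → 1 → 4 → 10 → 3 → 7 → 8 → 15 → 16 → 14 → 12 → 9 → 13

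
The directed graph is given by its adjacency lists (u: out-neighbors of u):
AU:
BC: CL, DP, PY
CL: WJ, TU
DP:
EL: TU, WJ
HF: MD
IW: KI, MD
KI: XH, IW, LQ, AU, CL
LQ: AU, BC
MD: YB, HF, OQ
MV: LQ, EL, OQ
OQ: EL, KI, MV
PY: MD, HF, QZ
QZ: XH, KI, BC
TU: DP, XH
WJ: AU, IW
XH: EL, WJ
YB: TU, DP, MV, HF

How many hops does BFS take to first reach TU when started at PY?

Level 0: PY
Level 1: HF, MD, QZ
Level 2: BC, KI, OQ, XH, YB
Level 3: AU, CL, DP, EL, IW, LQ, MV, TU, WJ
TU first appears at level 3.

3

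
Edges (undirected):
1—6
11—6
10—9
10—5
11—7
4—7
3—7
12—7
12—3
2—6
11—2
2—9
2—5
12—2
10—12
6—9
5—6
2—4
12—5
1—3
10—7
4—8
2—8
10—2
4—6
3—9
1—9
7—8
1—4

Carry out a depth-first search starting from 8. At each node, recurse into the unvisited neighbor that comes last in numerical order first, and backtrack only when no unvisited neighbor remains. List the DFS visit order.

Visit 8
8 → 7
7 → 12
12 → 10
10 → 9
9 → 6
6 → 11
11 → 2
2 → 5
2 → 4
4 → 1
1 → 3

8 7 12 10 9 6 11 2 5 4 1 3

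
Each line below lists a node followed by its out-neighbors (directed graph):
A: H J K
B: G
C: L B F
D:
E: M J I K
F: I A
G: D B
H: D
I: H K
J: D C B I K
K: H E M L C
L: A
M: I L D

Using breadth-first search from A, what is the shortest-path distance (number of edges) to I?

Level 0: A
Level 1: H, J, K
Level 2: B, C, D, E, I, L, M
Level 3: F, G
I first appears at level 2.

2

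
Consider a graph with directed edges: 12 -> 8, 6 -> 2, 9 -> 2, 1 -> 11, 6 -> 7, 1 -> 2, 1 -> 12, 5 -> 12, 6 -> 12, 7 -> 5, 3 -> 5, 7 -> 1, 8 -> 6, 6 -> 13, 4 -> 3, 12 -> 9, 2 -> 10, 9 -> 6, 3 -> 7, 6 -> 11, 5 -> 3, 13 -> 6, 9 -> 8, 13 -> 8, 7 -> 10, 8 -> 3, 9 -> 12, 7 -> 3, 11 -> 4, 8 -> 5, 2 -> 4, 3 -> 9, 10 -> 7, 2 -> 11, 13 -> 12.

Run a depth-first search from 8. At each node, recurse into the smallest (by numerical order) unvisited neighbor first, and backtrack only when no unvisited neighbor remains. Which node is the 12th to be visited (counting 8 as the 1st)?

Visit 8
8 → 3
3 → 5
5 → 12
12 → 9
9 → 2
2 → 4
2 → 10
10 → 7
7 → 1
1 → 11
9 → 6
6 → 13

Visit order: 8, 3, 5, 12, 9, 2, 4, 10, 7, 1, 11, 6, 13

6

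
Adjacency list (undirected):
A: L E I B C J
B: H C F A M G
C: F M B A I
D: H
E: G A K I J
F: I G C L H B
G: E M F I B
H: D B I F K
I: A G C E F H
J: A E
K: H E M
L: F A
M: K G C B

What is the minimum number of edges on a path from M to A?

2

Level 0: M
Level 1: B, C, G, K
Level 2: A, E, F, H, I
Level 3: D, J, L
A first appears at level 2.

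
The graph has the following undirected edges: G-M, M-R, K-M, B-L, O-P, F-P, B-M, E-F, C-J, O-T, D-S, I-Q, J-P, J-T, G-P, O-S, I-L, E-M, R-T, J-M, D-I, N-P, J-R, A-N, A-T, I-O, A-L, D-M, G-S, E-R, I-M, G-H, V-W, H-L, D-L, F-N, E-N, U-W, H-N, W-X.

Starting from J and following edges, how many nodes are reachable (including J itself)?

BFS from J visits: J, C, M, P, R, T, B, D, E, G, I, K, F, N, O, A, L, S, H, Q
Reachable nodes: 20 of 24 total.

20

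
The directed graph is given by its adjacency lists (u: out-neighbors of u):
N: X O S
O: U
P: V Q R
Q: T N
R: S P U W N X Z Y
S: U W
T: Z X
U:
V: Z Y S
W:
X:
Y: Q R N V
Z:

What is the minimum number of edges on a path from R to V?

Level 0: R
Level 1: N, P, S, U, W, X, Y, Z
Level 2: O, Q, V
Level 3: T
V first appears at level 2.

2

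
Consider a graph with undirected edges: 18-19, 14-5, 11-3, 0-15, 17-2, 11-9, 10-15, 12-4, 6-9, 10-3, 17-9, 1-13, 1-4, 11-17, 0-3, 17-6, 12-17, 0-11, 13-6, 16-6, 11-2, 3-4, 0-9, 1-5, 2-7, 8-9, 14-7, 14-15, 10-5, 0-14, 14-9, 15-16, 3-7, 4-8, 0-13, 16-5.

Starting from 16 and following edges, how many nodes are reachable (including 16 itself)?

BFS from 16 visits: 16, 5, 6, 15, 1, 10, 14, 9, 13, 17, 0, 4, 3, 7, 8, 11, 2, 12
Reachable nodes: 18 of 20 total.

18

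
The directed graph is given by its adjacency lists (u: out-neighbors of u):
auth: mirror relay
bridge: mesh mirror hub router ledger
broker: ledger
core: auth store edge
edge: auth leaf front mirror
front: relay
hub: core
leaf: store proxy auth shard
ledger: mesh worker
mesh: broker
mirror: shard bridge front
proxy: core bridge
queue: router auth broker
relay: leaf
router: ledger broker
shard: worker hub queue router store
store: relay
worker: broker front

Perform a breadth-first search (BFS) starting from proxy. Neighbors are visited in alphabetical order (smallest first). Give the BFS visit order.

proxy -> bridge -> core -> hub -> ledger -> mesh -> mirror -> router -> auth -> edge -> store -> worker -> broker -> front -> shard -> relay -> leaf -> queue

Visit proxy; enqueue bridge, core → queue [bridge, core]
Visit bridge; enqueue hub, ledger, mesh, mirror, router → queue [core, hub, ledger, mesh, mirror, router]
Visit core; enqueue auth, edge, store → queue [hub, ledger, mesh, mirror, router, auth, edge, store]
Visit hub → queue [ledger, mesh, mirror, router, auth, edge, store]
Visit ledger; enqueue worker → queue [mesh, mirror, router, auth, edge, store, worker]
Visit mesh; enqueue broker → queue [mirror, router, auth, edge, store, worker, broker]
Visit mirror; enqueue front, shard → queue [router, auth, edge, store, worker, broker, front, shard]
Visit router → queue [auth, edge, store, worker, broker, front, shard]
Visit auth; enqueue relay → queue [edge, store, worker, broker, front, shard, relay]
Visit edge; enqueue leaf → queue [store, worker, broker, front, shard, relay, leaf]
Visit store → queue [worker, broker, front, shard, relay, leaf]
Visit worker → queue [broker, front, shard, relay, leaf]
Visit broker → queue [front, shard, relay, leaf]
Visit front → queue [shard, relay, leaf]
Visit shard; enqueue queue → queue [relay, leaf, queue]
Visit relay → queue [leaf, queue]
Visit leaf → queue [queue]
Visit queue → queue []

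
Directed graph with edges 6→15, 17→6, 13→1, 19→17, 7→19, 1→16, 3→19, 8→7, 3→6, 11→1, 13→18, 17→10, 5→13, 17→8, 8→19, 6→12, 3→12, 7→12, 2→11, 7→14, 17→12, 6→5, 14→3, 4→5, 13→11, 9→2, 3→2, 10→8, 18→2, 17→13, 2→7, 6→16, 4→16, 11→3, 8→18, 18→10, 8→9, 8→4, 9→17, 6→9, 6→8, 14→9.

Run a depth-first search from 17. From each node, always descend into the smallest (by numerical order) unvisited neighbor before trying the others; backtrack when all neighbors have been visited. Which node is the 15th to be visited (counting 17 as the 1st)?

18

Visit 17
17 → 6
6 → 5
5 → 13
13 → 1
1 → 16
13 → 11
11 → 3
3 → 2
2 → 7
7 → 12
7 → 14
14 → 9
7 → 19
13 → 18
18 → 10
10 → 8
8 → 4
6 → 15

Visit order: 17, 6, 5, 13, 1, 16, 11, 3, 2, 7, 12, 14, 9, 19, 18, 10, 8, 4, 15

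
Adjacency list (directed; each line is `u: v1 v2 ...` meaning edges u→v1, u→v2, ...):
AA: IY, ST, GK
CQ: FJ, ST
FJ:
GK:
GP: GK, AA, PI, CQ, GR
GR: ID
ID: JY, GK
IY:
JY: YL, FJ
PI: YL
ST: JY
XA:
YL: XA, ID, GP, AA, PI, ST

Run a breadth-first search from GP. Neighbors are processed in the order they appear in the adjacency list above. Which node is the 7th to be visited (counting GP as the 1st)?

IY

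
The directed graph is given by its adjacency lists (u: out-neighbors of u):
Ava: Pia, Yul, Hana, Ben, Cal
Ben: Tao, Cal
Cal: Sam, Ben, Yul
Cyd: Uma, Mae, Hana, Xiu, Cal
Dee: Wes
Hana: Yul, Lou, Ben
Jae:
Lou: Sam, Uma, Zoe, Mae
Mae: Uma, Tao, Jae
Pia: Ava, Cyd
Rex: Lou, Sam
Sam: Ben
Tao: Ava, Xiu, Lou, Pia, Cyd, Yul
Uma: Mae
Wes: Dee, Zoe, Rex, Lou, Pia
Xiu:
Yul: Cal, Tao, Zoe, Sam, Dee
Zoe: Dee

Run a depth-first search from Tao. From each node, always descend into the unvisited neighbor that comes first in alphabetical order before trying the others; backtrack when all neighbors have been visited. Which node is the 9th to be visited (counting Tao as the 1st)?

Lou

Visit Tao
Tao → Ava
Ava → Ben
Ben → Cal
Cal → Sam
Cal → Yul
Yul → Dee
Dee → Wes
Wes → Lou
Lou → Mae
Mae → Jae
Mae → Uma
Lou → Zoe
Wes → Pia
Pia → Cyd
Cyd → Hana
Cyd → Xiu
Wes → Rex

Visit order: Tao, Ava, Ben, Cal, Sam, Yul, Dee, Wes, Lou, Mae, Jae, Uma, Zoe, Pia, Cyd, Hana, Xiu, Rex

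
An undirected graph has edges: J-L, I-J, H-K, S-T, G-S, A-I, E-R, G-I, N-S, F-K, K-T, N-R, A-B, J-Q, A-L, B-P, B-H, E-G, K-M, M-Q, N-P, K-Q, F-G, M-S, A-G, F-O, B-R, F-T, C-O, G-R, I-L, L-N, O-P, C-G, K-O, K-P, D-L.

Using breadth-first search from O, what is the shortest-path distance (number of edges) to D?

Level 0: O
Level 1: C, F, K, P
Level 2: B, G, H, M, N, Q, T
Level 3: A, E, I, J, L, R, S
Level 4: D
D first appears at level 4.

4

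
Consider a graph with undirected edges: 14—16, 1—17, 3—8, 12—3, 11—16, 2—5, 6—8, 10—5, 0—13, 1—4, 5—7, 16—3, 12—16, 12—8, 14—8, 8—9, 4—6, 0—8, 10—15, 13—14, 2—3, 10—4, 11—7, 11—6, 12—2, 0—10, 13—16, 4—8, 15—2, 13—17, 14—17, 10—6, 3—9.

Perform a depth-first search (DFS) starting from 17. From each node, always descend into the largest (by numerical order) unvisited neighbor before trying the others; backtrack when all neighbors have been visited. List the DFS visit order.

17 → 14 → 16 → 13 → 0 → 10 → 15 → 2 → 12 → 8 → 9 → 3 → 6 → 11 → 7 → 5 → 4 → 1

Visit 17
17 → 14
14 → 16
16 → 13
13 → 0
0 → 10
10 → 15
15 → 2
2 → 12
12 → 8
8 → 9
9 → 3
8 → 6
6 → 11
11 → 7
7 → 5
6 → 4
4 → 1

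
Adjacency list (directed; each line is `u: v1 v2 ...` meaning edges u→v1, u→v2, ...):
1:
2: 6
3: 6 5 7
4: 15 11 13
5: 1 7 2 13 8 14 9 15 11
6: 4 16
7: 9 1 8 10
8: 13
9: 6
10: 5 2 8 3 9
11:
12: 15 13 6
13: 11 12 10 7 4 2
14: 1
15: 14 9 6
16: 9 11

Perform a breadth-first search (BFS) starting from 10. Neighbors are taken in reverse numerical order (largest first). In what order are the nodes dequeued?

10, 9, 8, 5, 3, 2, 6, 13, 15, 14, 11, 7, 1, 16, 4, 12

Visit 10; enqueue 9, 8, 5, 3, 2 → queue [9, 8, 5, 3, 2]
Visit 9; enqueue 6 → queue [8, 5, 3, 2, 6]
Visit 8; enqueue 13 → queue [5, 3, 2, 6, 13]
Visit 5; enqueue 15, 14, 11, 7, 1 → queue [3, 2, 6, 13, 15, 14, 11, 7, 1]
Visit 3 → queue [2, 6, 13, 15, 14, 11, 7, 1]
Visit 2 → queue [6, 13, 15, 14, 11, 7, 1]
Visit 6; enqueue 16, 4 → queue [13, 15, 14, 11, 7, 1, 16, 4]
Visit 13; enqueue 12 → queue [15, 14, 11, 7, 1, 16, 4, 12]
Visit 15 → queue [14, 11, 7, 1, 16, 4, 12]
Visit 14 → queue [11, 7, 1, 16, 4, 12]
Visit 11 → queue [7, 1, 16, 4, 12]
Visit 7 → queue [1, 16, 4, 12]
Visit 1 → queue [16, 4, 12]
Visit 16 → queue [4, 12]
Visit 4 → queue [12]
Visit 12 → queue []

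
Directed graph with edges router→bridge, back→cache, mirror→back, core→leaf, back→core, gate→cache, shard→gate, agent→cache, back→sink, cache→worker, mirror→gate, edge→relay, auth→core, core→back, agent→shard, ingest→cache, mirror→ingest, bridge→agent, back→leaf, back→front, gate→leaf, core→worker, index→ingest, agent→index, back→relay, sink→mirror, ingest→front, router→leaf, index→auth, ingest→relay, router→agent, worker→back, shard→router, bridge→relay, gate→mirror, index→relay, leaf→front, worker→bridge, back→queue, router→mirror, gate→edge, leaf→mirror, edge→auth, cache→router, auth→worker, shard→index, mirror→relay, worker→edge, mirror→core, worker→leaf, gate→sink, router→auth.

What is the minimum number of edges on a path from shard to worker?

3

Level 0: shard
Level 1: gate, index, router
Level 2: agent, auth, bridge, cache, edge, ingest, leaf, mirror, relay, sink
Level 3: back, core, front, worker
Level 4: queue
worker first appears at level 3.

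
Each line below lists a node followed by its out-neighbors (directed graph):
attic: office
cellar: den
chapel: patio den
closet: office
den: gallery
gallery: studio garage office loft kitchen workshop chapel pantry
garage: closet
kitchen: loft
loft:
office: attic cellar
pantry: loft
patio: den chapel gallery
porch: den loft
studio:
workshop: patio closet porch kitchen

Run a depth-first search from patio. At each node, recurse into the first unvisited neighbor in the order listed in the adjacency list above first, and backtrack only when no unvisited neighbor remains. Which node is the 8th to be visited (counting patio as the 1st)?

attic

Visit patio
patio → den
den → gallery
gallery → studio
gallery → garage
garage → closet
closet → office
office → attic
office → cellar
gallery → loft
gallery → kitchen
gallery → workshop
workshop → porch
gallery → chapel
gallery → pantry

Visit order: patio, den, gallery, studio, garage, closet, office, attic, cellar, loft, kitchen, workshop, porch, chapel, pantry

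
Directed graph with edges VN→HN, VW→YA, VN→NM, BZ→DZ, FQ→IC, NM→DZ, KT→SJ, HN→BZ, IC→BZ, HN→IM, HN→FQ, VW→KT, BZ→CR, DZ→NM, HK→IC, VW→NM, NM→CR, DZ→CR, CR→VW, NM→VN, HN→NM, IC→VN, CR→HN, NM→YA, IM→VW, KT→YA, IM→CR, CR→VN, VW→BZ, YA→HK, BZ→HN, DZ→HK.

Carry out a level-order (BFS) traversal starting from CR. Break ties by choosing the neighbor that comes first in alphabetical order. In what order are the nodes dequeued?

Visit CR; enqueue HN, VN, VW → queue [HN, VN, VW]
Visit HN; enqueue BZ, FQ, IM, NM → queue [VN, VW, BZ, FQ, IM, NM]
Visit VN → queue [VW, BZ, FQ, IM, NM]
Visit VW; enqueue KT, YA → queue [BZ, FQ, IM, NM, KT, YA]
Visit BZ; enqueue DZ → queue [FQ, IM, NM, KT, YA, DZ]
Visit FQ; enqueue IC → queue [IM, NM, KT, YA, DZ, IC]
Visit IM → queue [NM, KT, YA, DZ, IC]
Visit NM → queue [KT, YA, DZ, IC]
Visit KT; enqueue SJ → queue [YA, DZ, IC, SJ]
Visit YA; enqueue HK → queue [DZ, IC, SJ, HK]
Visit DZ → queue [IC, SJ, HK]
Visit IC → queue [SJ, HK]
Visit SJ → queue [HK]
Visit HK → queue []

CR, HN, VN, VW, BZ, FQ, IM, NM, KT, YA, DZ, IC, SJ, HK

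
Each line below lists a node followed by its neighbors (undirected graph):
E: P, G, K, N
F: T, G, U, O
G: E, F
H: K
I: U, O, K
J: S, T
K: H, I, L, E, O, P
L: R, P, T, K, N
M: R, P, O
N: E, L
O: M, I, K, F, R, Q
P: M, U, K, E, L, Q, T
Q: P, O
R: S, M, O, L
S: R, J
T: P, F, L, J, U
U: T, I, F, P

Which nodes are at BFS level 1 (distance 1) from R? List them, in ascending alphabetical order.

Level 0: R
Level 1: L, M, O, S
Level 2: F, I, J, K, N, P, Q, T
Level 3: E, G, H, U

L, M, O, S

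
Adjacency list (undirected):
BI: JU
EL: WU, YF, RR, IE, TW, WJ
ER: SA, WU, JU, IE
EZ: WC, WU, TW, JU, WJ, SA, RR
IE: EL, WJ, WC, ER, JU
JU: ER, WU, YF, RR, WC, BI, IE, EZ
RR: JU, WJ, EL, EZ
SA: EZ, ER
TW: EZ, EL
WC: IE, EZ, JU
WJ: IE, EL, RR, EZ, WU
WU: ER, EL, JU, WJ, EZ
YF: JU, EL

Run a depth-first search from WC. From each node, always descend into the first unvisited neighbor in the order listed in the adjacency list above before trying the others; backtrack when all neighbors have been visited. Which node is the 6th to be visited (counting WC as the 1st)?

SA

Visit WC
WC → IE
IE → EL
EL → WU
WU → ER
ER → SA
SA → EZ
EZ → TW
EZ → JU
JU → YF
JU → RR
RR → WJ
JU → BI

Visit order: WC, IE, EL, WU, ER, SA, EZ, TW, JU, YF, RR, WJ, BI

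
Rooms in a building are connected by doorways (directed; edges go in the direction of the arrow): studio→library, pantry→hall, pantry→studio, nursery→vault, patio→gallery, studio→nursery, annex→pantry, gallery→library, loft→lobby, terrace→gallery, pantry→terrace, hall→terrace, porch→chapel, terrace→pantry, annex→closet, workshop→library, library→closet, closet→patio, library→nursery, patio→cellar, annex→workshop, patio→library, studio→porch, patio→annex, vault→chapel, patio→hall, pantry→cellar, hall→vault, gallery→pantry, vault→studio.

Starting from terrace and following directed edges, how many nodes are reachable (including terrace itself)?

BFS from terrace visits: terrace, gallery, pantry, library, cellar, hall, studio, closet, nursery, vault, porch, patio, chapel, annex, workshop
Reachable nodes: 15 of 17 total.

15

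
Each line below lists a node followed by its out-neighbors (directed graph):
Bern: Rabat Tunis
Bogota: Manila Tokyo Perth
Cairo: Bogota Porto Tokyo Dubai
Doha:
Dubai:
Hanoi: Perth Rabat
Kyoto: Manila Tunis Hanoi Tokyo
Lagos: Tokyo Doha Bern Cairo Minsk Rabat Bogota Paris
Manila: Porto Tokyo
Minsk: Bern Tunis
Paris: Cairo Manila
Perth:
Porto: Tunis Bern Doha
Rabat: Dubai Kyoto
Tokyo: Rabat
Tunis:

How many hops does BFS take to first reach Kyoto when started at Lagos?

2

Level 0: Lagos
Level 1: Bern, Bogota, Cairo, Doha, Minsk, Paris, Rabat, Tokyo
Level 2: Dubai, Kyoto, Manila, Perth, Porto, Tunis
Level 3: Hanoi
Kyoto first appears at level 2.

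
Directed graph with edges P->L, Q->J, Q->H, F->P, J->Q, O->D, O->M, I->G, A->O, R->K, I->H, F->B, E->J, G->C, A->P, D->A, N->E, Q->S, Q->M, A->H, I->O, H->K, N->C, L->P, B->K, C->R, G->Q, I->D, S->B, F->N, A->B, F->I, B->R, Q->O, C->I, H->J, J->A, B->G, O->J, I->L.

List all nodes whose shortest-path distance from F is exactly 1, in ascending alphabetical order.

B, I, N, P

Level 0: F
Level 1: B, I, N, P
Level 2: C, D, E, G, H, K, L, O, R
Level 3: A, J, M, Q
Level 4: S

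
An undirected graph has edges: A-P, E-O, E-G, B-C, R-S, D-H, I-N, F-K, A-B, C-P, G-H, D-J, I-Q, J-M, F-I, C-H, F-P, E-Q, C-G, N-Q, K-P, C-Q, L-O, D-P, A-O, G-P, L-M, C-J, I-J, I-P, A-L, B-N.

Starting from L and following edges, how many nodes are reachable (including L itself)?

BFS from L visits: L, O, M, A, E, J, P, B, Q, G, I, D, C, K, F, N, H
Reachable nodes: 17 of 19 total.

17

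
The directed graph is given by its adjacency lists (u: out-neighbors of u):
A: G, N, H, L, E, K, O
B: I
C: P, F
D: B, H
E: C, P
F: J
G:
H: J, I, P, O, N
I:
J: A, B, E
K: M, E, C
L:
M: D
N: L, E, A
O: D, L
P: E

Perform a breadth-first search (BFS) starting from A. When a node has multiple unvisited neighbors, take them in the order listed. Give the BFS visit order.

Visit A; enqueue G, N, H, L, E, K, O → queue [G, N, H, L, E, K, O]
Visit G → queue [N, H, L, E, K, O]
Visit N → queue [H, L, E, K, O]
Visit H; enqueue J, I, P → queue [L, E, K, O, J, I, P]
Visit L → queue [E, K, O, J, I, P]
Visit E; enqueue C → queue [K, O, J, I, P, C]
Visit K; enqueue M → queue [O, J, I, P, C, M]
Visit O; enqueue D → queue [J, I, P, C, M, D]
Visit J; enqueue B → queue [I, P, C, M, D, B]
Visit I → queue [P, C, M, D, B]
Visit P → queue [C, M, D, B]
Visit C; enqueue F → queue [M, D, B, F]
Visit M → queue [D, B, F]
Visit D → queue [B, F]
Visit B → queue [F]
Visit F → queue []

A → G → N → H → L → E → K → O → J → I → P → C → M → D → B → F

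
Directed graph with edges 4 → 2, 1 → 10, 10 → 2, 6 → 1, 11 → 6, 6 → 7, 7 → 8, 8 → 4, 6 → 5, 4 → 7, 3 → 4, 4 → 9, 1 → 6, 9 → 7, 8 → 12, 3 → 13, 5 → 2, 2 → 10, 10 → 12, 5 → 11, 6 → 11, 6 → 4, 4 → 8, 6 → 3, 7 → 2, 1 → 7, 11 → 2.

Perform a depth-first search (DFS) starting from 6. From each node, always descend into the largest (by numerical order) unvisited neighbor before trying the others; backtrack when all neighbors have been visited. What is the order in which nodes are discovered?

6 -> 11 -> 2 -> 10 -> 12 -> 7 -> 8 -> 4 -> 9 -> 5 -> 3 -> 13 -> 1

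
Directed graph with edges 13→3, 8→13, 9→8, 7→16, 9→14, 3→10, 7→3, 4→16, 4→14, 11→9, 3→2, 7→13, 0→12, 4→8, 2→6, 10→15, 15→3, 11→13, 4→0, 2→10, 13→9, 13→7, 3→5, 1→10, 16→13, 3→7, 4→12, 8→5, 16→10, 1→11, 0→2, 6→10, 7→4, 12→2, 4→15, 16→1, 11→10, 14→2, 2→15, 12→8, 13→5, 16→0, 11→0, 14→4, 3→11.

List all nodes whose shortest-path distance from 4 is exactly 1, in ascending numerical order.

Level 0: 4
Level 1: 0, 8, 12, 14, 15, 16
Level 2: 1, 2, 3, 5, 10, 13
Level 3: 6, 7, 9, 11

0, 8, 12, 14, 15, 16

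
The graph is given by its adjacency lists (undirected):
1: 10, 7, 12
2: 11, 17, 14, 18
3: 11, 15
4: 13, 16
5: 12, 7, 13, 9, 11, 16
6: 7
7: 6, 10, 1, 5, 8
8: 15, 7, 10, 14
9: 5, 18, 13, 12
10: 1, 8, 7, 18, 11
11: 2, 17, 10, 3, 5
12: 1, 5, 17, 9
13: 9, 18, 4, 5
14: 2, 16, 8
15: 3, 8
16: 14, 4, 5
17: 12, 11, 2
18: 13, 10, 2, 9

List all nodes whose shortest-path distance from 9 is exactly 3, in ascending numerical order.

3, 6, 8, 14

Level 0: 9
Level 1: 5, 12, 13, 18
Level 2: 1, 2, 4, 7, 10, 11, 16, 17
Level 3: 3, 6, 8, 14
Level 4: 15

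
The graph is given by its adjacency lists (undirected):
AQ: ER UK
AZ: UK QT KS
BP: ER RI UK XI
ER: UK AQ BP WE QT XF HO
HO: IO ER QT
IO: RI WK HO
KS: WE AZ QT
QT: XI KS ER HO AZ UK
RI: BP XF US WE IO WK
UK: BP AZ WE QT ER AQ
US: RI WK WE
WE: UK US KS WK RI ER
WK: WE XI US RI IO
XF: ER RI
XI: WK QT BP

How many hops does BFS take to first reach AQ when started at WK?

3

Level 0: WK
Level 1: IO, RI, US, WE, XI
Level 2: BP, ER, HO, KS, QT, UK, XF
Level 3: AQ, AZ
AQ first appears at level 3.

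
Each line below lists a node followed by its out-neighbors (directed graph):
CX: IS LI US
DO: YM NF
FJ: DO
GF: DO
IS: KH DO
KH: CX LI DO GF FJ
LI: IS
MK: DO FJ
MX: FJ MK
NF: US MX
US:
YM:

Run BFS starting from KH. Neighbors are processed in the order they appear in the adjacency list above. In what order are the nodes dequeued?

Visit KH; enqueue CX, LI, DO, GF, FJ → queue [CX, LI, DO, GF, FJ]
Visit CX; enqueue IS, US → queue [LI, DO, GF, FJ, IS, US]
Visit LI → queue [DO, GF, FJ, IS, US]
Visit DO; enqueue YM, NF → queue [GF, FJ, IS, US, YM, NF]
Visit GF → queue [FJ, IS, US, YM, NF]
Visit FJ → queue [IS, US, YM, NF]
Visit IS → queue [US, YM, NF]
Visit US → queue [YM, NF]
Visit YM → queue [NF]
Visit NF; enqueue MX → queue [MX]
Visit MX; enqueue MK → queue [MK]
Visit MK → queue []

KH, CX, LI, DO, GF, FJ, IS, US, YM, NF, MX, MK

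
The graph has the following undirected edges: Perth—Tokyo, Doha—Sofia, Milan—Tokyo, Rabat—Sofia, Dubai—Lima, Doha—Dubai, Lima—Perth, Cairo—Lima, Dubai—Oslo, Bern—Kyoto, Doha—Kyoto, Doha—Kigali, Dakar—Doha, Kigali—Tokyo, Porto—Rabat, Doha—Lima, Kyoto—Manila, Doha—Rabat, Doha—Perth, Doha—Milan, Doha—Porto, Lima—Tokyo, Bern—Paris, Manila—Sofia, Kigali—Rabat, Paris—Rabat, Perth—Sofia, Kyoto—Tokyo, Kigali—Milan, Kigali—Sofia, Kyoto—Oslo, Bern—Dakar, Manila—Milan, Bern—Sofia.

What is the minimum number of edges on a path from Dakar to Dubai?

Level 0: Dakar
Level 1: Bern, Doha
Level 2: Dubai, Kigali, Kyoto, Lima, Milan, Paris, Perth, Porto, Rabat, Sofia
Level 3: Cairo, Manila, Oslo, Tokyo
Dubai first appears at level 2.

2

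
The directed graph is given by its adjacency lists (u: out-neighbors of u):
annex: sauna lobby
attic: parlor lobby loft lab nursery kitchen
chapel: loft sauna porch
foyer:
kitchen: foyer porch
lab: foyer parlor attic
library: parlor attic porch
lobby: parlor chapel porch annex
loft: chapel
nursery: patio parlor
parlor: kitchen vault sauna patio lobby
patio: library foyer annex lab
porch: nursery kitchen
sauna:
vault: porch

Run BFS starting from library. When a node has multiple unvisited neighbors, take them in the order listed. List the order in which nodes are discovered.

Visit library; enqueue parlor, attic, porch → queue [parlor, attic, porch]
Visit parlor; enqueue kitchen, vault, sauna, patio, lobby → queue [attic, porch, kitchen, vault, sauna, patio, lobby]
Visit attic; enqueue loft, lab, nursery → queue [porch, kitchen, vault, sauna, patio, lobby, loft, lab, nursery]
Visit porch → queue [kitchen, vault, sauna, patio, lobby, loft, lab, nursery]
Visit kitchen; enqueue foyer → queue [vault, sauna, patio, lobby, loft, lab, nursery, foyer]
Visit vault → queue [sauna, patio, lobby, loft, lab, nursery, foyer]
Visit sauna → queue [patio, lobby, loft, lab, nursery, foyer]
Visit patio; enqueue annex → queue [lobby, loft, lab, nursery, foyer, annex]
Visit lobby; enqueue chapel → queue [loft, lab, nursery, foyer, annex, chapel]
Visit loft → queue [lab, nursery, foyer, annex, chapel]
Visit lab → queue [nursery, foyer, annex, chapel]
Visit nursery → queue [foyer, annex, chapel]
Visit foyer → queue [annex, chapel]
Visit annex → queue [chapel]
Visit chapel → queue []

library → parlor → attic → porch → kitchen → vault → sauna → patio → lobby → loft → lab → nursery → foyer → annex → chapel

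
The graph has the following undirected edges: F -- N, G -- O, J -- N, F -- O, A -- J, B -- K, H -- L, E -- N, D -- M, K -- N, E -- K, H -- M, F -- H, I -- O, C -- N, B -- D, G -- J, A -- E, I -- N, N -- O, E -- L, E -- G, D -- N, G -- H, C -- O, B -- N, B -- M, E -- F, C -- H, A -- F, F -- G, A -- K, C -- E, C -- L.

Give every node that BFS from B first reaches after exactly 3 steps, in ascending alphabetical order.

G, L

Level 0: B
Level 1: D, K, M, N
Level 2: A, C, E, F, H, I, J, O
Level 3: G, L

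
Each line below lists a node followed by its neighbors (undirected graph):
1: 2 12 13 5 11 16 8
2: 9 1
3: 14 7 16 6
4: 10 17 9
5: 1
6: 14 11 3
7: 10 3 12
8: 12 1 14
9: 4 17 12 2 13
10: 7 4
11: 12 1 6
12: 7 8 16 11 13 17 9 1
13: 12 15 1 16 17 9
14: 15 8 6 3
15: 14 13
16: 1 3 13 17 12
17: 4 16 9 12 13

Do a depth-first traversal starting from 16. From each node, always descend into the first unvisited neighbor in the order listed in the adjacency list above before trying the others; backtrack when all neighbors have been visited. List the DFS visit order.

Visit 16
16 → 1
1 → 2
2 → 9
9 → 4
4 → 10
10 → 7
7 → 3
3 → 14
14 → 15
15 → 13
13 → 12
12 → 8
12 → 11
11 → 6
12 → 17
1 → 5

16 → 1 → 2 → 9 → 4 → 10 → 7 → 3 → 14 → 15 → 13 → 12 → 8 → 11 → 6 → 17 → 5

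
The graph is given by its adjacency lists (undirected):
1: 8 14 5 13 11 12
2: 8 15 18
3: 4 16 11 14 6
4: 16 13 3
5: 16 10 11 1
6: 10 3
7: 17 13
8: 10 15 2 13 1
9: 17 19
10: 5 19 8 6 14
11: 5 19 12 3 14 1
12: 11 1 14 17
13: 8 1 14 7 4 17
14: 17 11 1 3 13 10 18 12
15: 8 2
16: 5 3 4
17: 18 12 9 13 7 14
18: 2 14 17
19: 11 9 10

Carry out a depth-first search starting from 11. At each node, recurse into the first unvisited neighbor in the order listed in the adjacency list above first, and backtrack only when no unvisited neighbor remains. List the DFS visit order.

Visit 11
11 → 5
5 → 16
16 → 3
3 → 4
4 → 13
13 → 8
8 → 10
10 → 19
19 → 9
9 → 17
17 → 18
18 → 2
2 → 15
18 → 14
14 → 1
1 → 12
17 → 7
10 → 6

11 → 5 → 16 → 3 → 4 → 13 → 8 → 10 → 19 → 9 → 17 → 18 → 2 → 15 → 14 → 1 → 12 → 7 → 6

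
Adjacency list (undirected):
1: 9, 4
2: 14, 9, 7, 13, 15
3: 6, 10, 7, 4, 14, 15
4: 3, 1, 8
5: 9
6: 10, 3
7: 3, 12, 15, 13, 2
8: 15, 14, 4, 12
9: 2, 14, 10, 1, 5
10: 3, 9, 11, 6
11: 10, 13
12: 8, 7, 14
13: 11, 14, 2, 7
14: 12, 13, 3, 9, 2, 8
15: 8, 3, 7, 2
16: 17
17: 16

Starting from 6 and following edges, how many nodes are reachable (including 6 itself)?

BFS from 6 visits: 6, 10, 3, 11, 9, 15, 14, 7, 4, 13, 5, 2, 1, 8, 12
Reachable nodes: 15 of 17 total.

15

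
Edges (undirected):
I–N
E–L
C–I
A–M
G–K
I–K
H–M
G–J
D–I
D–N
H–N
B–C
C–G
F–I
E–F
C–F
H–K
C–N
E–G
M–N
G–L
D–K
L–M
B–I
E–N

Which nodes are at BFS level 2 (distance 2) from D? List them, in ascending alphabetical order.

B, C, E, F, G, H, M

Level 0: D
Level 1: I, K, N
Level 2: B, C, E, F, G, H, M
Level 3: A, J, L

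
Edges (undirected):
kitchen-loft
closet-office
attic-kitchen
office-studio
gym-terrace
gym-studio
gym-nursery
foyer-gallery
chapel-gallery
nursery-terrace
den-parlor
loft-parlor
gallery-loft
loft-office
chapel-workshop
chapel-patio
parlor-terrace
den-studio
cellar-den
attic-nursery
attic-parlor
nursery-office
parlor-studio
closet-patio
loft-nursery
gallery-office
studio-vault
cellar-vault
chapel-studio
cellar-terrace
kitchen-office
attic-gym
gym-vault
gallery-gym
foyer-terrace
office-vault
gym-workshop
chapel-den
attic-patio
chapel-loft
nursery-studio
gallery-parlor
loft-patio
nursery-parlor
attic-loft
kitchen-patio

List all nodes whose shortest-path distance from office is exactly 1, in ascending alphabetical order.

Level 0: office
Level 1: closet, gallery, kitchen, loft, nursery, studio, vault
Level 2: attic, cellar, chapel, den, foyer, gym, parlor, patio, terrace
Level 3: workshop

closet, gallery, kitchen, loft, nursery, studio, vault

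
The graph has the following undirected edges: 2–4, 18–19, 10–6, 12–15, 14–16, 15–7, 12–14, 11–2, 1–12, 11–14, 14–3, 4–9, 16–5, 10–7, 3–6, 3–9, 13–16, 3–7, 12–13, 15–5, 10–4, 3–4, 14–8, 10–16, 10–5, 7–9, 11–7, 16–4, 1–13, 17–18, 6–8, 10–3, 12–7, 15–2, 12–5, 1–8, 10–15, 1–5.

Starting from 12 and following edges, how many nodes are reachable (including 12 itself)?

16

BFS from 12 visits: 12, 1, 5, 7, 13, 14, 15, 8, 10, 16, 3, 9, 11, 2, 6, 4
Reachable nodes: 16 of 19 total.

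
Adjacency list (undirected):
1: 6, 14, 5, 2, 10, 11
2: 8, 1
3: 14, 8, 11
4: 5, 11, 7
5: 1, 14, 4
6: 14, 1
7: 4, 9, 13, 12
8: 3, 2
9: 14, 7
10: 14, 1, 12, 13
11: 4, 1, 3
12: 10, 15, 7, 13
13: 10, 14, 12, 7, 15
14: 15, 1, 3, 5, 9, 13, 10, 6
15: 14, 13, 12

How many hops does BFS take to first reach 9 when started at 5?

2

Level 0: 5
Level 1: 1, 4, 14
Level 2: 2, 3, 6, 7, 9, 10, 11, 13, 15
Level 3: 8, 12
9 first appears at level 2.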